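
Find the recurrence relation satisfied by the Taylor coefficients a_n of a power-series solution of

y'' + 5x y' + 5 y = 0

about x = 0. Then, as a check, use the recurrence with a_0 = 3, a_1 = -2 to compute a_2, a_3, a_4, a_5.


Substitute y = sum_n a_n x^n.
y''(x) has coefficient (n+2)(n+1) a_{n+2} at x^n;
5 x y'(x) has coefficient 5 n a_n at x^n (shift);
5 y(x) has coefficient 5 a_n at x^n.
Matching x^n: (n+2)(n+1) a_{n+2} + (5n + 5) a_n = 0.
Thus a_{n+2} = (-5n - 5) / ((n+1)(n+2)) * a_n.

Check with a_0 = 3, a_1 = -2 (apply the recurrence for n = 0, 1, 2, 3): a_0 = 3, a_1 = -2, a_2 = -15/2, a_3 = 10/3, a_4 = 75/8, a_5 = -10/3.

a_(n+2) = (-5n - 5) / ((n+1)(n+2)) * a_n; check: a_0 = 3, a_1 = -2, a_2 = -15/2, a_3 = 10/3, a_4 = 75/8, a_5 = -10/3


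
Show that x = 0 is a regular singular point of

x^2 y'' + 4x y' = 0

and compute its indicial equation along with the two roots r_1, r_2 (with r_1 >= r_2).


Divide by x^2 to reach normal form y'' + P_1(x) y' + P_2(x) y = 0 with P_1(x) = 4/x and P_2(x) = 0.
x = 0 is a singular point because the y'-coefficient 4/x has a pole at x = 0.
It is a regular singular point because x P_1(x) = p(x) = 4 and x^2 P_2(x) = q(x) = 0 are polynomials, hence analytic at x = 0.
p(0) = 4,  q(0) = 0.
Indicial equation: r(r-1) + p(0) r + q(0) = 0, i.e. r^2 + (p(0) - 1) r + q(0) = 0, i.e. r^2 + 3 r = 0.
Discriminant: (3)^2 - 4(0) = 9, so r = (-3 ± 3)/2.
Solving: r_1 = 0, r_2 = -3.

indicial: r^2 + 3 r = 0; roots r_1 = 0, r_2 = -3


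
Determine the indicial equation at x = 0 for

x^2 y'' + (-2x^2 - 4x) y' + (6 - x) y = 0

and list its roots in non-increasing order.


Divide by x^2 to reach normal form y'' + P_1(x) y' + P_2(x) y = 0 with P_1(x) = -2 - 4/x and P_2(x) = -1/x + 6/x^2.
x = 0 is a singular point because the y'-coefficient -2 - 4/x has a pole at x = 0 and the y-coefficient -1/x + 6/x^2 has a pole at x = 0.
It is a regular singular point because x P_1(x) = p(x) = -2x - 4 and x^2 P_2(x) = q(x) = 6 - x are polynomials, hence analytic at x = 0.
p(0) = -4,  q(0) = 6.
Indicial equation: r(r-1) + p(0) r + q(0) = 0, i.e. r^2 + (p(0) - 1) r + q(0) = 0, i.e. r^2 - 5 r + 6 = 0.
Discriminant: (-5)^2 - 4(6) = 1, so r = (5 ± 1)/2.
Solving: r_1 = 3, r_2 = 2.

indicial: r^2 - 5 r + 6 = 0; roots r_1 = 3, r_2 = 2


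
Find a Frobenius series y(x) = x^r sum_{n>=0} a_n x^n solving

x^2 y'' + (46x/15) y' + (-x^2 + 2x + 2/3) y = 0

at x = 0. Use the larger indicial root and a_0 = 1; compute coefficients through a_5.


Write in Frobenius form y'' + (p(x)/x) y' + (q(x)/x^2) y = 0:
  p(x) = 46/15,  q(x) = -x^2 + 2x + 2/3.
Indicial equation: r(r-1) + (46/15) r + (2/3) = 0 -> roots r_1 = -2/5, r_2 = -5/3.
Take r = r_1 = -2/5. Let y(x) = x^r sum_{n>=0} a_n x^n with a_0 = 1.
Substitute y = x^r sum a_n x^n and match x^{r+n}. The recurrence is
  D(n) a_n + 2 a_{n-1} - 1 a_{n-2} = 0,  where D(n) = (r+n)(r+n-1) + (46/15)(r+n) + (2/3).
  a_n = [-2 a_{n-1} + 1 a_{n-2}] / D(n).
Since the indicial polynomial factors as (r - r_1)(r - r_2), D(n) = (r_1 + n - r_1)(r_1 + n - r_2) = n(n + 19/15).
Evaluating step by step (a_0 = 1):
  n = 1: D(1) = 1(1 + 19/15) = 34/15; numerator = -2(1) = -2; a_1 = (-2)/(34/15) = -15/17
  n = 2: D(2) = 2(2 + 19/15) = 98/15; numerator = -2(-15/17) + 1(1) = 47/17; a_2 = (47/17)/(98/15) = 705/1666
  n = 3: D(3) = 3(3 + 19/15) = 64/5; numerator = -2(705/1666) + 1(-15/17) = -1440/833; a_3 = (-1440/833)/(64/5) = -225/1666
  n = 4: D(4) = 4(4 + 19/15) = 316/15; numerator = -2(-225/1666) + 1(705/1666) = 165/238; a_4 = (165/238)/(316/15) = 2475/75208
  n = 5: D(5) = 5(5 + 19/15) = 94/3; numerator = -2(2475/75208) + 1(-225/1666) = -52875/263228; a_5 = (-52875/263228)/(94/3) = -3375/526456

r = -2/5; a_0 = 1; a_1 = -15/17; a_2 = 705/1666; a_3 = -225/1666; a_4 = 2475/75208; a_5 = -3375/526456


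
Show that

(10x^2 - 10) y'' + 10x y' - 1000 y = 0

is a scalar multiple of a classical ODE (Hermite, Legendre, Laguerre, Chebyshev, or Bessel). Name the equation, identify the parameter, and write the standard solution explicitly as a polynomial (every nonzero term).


All three coefficients share the factor -10; dividing through by -10 gives  (1 - x^2) y'' - x y' + 100 y = 0.
This matches the Chebyshev equation (1 - x^2) y'' - x y' + n^2 y = 0 (note the -x y' term, not -2x y') with n^2 = 100, so n = 10; the polynomial solution is T_10(x).
With y = sum_k a_k x^k, matching x^k gives (k+2)(k+1) a_{k+2} = (k^2 - n^2) a_k = (k - 10)(k + 10) a_k. The right side vanishes at k = 10, so the series with the parity of 10 terminates at degree 10.
Standard normalization: leading coefficient of T_n is 2^(n-1), so a_10 = 2^9 = 512. Work downward with a_k = (k+1)(k+2) a_{k+2} / ((k - 10)(k + 10)):
  a_8 = (9)(10)(512) / ((8 - 10)(8 + 10)) = 46080/(-36) = -1280
  a_6 = (7)(8)(-1280) / ((6 - 10)(6 + 10)) = -71680/(-64) = 1120
  a_4 = (5)(6)(1120) / ((4 - 10)(4 + 10)) = 33600/(-84) = -400
  a_2 = (3)(4)(-400) / ((2 - 10)(2 + 10)) = -4800/(-96) = 50
  a_0 = (1)(2)(50) / ((0 - 10)(0 + 10)) = 100/(-100) = -1
Hence T_10(x) = 512 x^10 - 1280 x^8 + 1120 x^6 - 400 x^4 + 50 x^2 - 1.

T_10(x); series = 512 x^10 - 1280 x^8 + 1120 x^6 - 400 x^4 + 50 x^2 - 1


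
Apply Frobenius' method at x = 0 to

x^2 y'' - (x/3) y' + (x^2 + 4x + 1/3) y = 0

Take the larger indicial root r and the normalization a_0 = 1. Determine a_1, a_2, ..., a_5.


Write in Frobenius form y'' + (p(x)/x) y' + (q(x)/x^2) y = 0:
  p(x) = -1/3,  q(x) = x^2 + 4x + 1/3.
Indicial equation: r(r-1) + (-1/3) r + (1/3) = 0 -> roots r_1 = 1, r_2 = 1/3.
Take r = r_1 = 1. Let y(x) = x^r sum_{n>=0} a_n x^n with a_0 = 1.
Substitute y = x^r sum a_n x^n and match x^{r+n}. The recurrence is
  D(n) a_n + 4 a_{n-1} + 1 a_{n-2} = 0,  where D(n) = (r+n)(r+n-1) + (-1/3)(r+n) + (1/3).
  a_n = [-4 a_{n-1} - 1 a_{n-2}] / D(n).
Since the indicial polynomial factors as (r - r_1)(r - r_2), D(n) = (r_1 + n - r_1)(r_1 + n - r_2) = n(n + 2/3).
Evaluating step by step (a_0 = 1):
  n = 1: D(1) = 1(1 + 2/3) = 5/3; numerator = -4(1) = -4; a_1 = (-4)/(5/3) = -12/5
  n = 2: D(2) = 2(2 + 2/3) = 16/3; numerator = -4(-12/5) - 1(1) = 43/5; a_2 = (43/5)/(16/3) = 129/80
  n = 3: D(3) = 3(3 + 2/3) = 11; numerator = -4(129/80) - 1(-12/5) = -81/20; a_3 = (-81/20)/(11) = -81/220
  n = 4: D(4) = 4(4 + 2/3) = 56/3; numerator = -4(-81/220) - 1(129/80) = -123/880; a_4 = (-123/880)/(56/3) = -369/49280
  n = 5: D(5) = 5(5 + 2/3) = 85/3; numerator = -4(-369/49280) - 1(-81/220) = 981/2464; a_5 = (981/2464)/(85/3) = 2943/209440

r = 1; a_0 = 1; a_1 = -12/5; a_2 = 129/80; a_3 = -81/220; a_4 = -369/49280; a_5 = 2943/209440


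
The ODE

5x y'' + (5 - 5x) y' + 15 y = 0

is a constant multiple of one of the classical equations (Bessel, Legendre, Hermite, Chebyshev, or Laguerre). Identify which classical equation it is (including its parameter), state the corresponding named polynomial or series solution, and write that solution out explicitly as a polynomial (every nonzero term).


All three coefficients share the factor 5; dividing through by 5 gives  x y'' + (1 - x) y' + 3 y = 0.
This matches the Laguerre equation x y'' + (1 - x) y' + n y = 0 with n = 3; the polynomial solution is L_3(x).
With y = sum_k a_k x^k, matching x^k gives (k+1)k a_{k+1} + (k+1) a_{k+1} - k a_k + n a_k = 0, i.e. (k+1)^2 a_{k+1} = (k - n) a_k = (k - 3) a_k. The right side vanishes at k = 3, so the series terminates at degree 3.
Standard normalization L_n(0) = 1 gives a_0 = 1. Work upward with a_{k+1} = (k - 3) a_k / (k+1)^2:
  a_1 = (0 - 3)(1) / 1^2 = -3/1 = -3
  a_2 = (1 - 3)(-3) / 2^2 = 6/4 = 3/2
  a_3 = (2 - 3)(3/2) / 3^2 = (-3/2)/9 = -1/6
Hence L_3(x) = -x^3/6 + 3 x^2/2 - 3 x + 1.

L_3(x); series = -x^3/6 + 3 x^2/2 - 3 x + 1


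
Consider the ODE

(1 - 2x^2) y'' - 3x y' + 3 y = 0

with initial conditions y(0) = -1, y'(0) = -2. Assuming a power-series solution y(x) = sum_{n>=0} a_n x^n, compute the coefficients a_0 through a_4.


Ansatz: y(x) = sum_{n>=0} a_n x^n, so y'(x) = sum_{n>=1} n a_n x^(n-1) and y''(x) = sum_{n>=2} n(n-1) a_n x^(n-2).
Substitute into P(x) y'' + Q(x) y' + R(x) y = 0 with P(x) = 1 - 2x^2, Q(x) = -3x, R(x) = 3, and match powers of x.
Initial conditions: a_0 = -1, a_1 = -2.
Setting the coefficient of each power of x to zero and solving order by order (substituting the coefficients already found):
  x^0: 2 a_2 + 3 a_0 = 0  ->  2 a_2 = -3 a_0 = 3  ->  a_2 = 3/2
  x^1: 6 a_3 = 0  ->  a_3 = 0
  x^2: 12 a_4 - 7 a_2 = 0  ->  12 a_4 = 7 a_2 = 21/2  ->  a_4 = 7/8
Truncated series: y(x) = -1 - 2 x + (3/2) x^2 + (7/8) x^4 + O(x^5).

a_0 = -1; a_1 = -2; a_2 = 3/2; a_3 = 0; a_4 = 7/8


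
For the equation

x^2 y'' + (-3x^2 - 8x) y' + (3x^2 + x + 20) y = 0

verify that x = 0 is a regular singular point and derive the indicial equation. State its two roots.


Divide by x^2 to reach normal form y'' + P_1(x) y' + P_2(x) y = 0 with P_1(x) = -3 - 8/x and P_2(x) = 3 + 1/x + 20/x^2.
x = 0 is a singular point because the y'-coefficient -3 - 8/x has a pole at x = 0 and the y-coefficient 3 + 1/x + 20/x^2 has a pole at x = 0.
It is a regular singular point because x P_1(x) = p(x) = -3x - 8 and x^2 P_2(x) = q(x) = 3x^2 + x + 20 are polynomials, hence analytic at x = 0.
p(0) = -8,  q(0) = 20.
Indicial equation: r(r-1) + p(0) r + q(0) = 0, i.e. r^2 + (p(0) - 1) r + q(0) = 0, i.e. r^2 - 9 r + 20 = 0.
Discriminant: (-9)^2 - 4(20) = 1, so r = (9 ± 1)/2.
Solving: r_1 = 5, r_2 = 4.

indicial: r^2 - 9 r + 20 = 0; roots r_1 = 5, r_2 = 4


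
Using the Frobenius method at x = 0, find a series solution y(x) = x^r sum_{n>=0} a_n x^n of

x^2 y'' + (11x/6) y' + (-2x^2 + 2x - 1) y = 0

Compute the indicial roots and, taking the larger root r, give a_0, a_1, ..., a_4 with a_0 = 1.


Write in Frobenius form y'' + (p(x)/x) y' + (q(x)/x^2) y = 0:
  p(x) = 11/6,  q(x) = -2x^2 + 2x - 1.
Indicial equation: r(r-1) + (11/6) r + (-1) = 0 -> roots r_1 = 2/3, r_2 = -3/2.
Take r = r_1 = 2/3. Let y(x) = x^r sum_{n>=0} a_n x^n with a_0 = 1.
Substitute y = x^r sum a_n x^n and match x^{r+n}. The recurrence is
  D(n) a_n + 2 a_{n-1} - 2 a_{n-2} = 0,  where D(n) = (r+n)(r+n-1) + (11/6)(r+n) + (-1).
  a_n = [-2 a_{n-1} + 2 a_{n-2}] / D(n).
Since the indicial polynomial factors as (r - r_1)(r - r_2), D(n) = (r_1 + n - r_1)(r_1 + n - r_2) = n(n + 13/6).
Evaluating step by step (a_0 = 1):
  n = 1: D(1) = 1(1 + 13/6) = 19/6; numerator = -2(1) = -2; a_1 = (-2)/(19/6) = -12/19
  n = 2: D(2) = 2(2 + 13/6) = 25/3; numerator = -2(-12/19) + 2(1) = 62/19; a_2 = (62/19)/(25/3) = 186/475
  n = 3: D(3) = 3(3 + 13/6) = 31/2; numerator = -2(186/475) + 2(-12/19) = -972/475; a_3 = (-972/475)/(31/2) = -1944/14725
  n = 4: D(4) = 4(4 + 13/6) = 74/3; numerator = -2(-1944/14725) + 2(186/475) = 3084/2945; a_4 = (3084/2945)/(74/3) = 4626/108965

r = 2/3; a_0 = 1; a_1 = -12/19; a_2 = 186/475; a_3 = -1944/14725; a_4 = 4626/108965


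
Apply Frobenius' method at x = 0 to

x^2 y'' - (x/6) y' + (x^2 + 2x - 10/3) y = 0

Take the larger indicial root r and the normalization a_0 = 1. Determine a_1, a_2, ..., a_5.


Write in Frobenius form y'' + (p(x)/x) y' + (q(x)/x^2) y = 0:
  p(x) = -1/6,  q(x) = x^2 + 2x - 10/3.
Indicial equation: r(r-1) + (-1/6) r + (-10/3) = 0 -> roots r_1 = 5/2, r_2 = -4/3.
Take r = r_1 = 5/2. Let y(x) = x^r sum_{n>=0} a_n x^n with a_0 = 1.
Substitute y = x^r sum a_n x^n and match x^{r+n}. The recurrence is
  D(n) a_n + 2 a_{n-1} + 1 a_{n-2} = 0,  where D(n) = (r+n)(r+n-1) + (-1/6)(r+n) + (-10/3).
  a_n = [-2 a_{n-1} - 1 a_{n-2}] / D(n).
Since the indicial polynomial factors as (r - r_1)(r - r_2), D(n) = (r_1 + n - r_1)(r_1 + n - r_2) = n(n + 23/6).
Evaluating step by step (a_0 = 1):
  n = 1: D(1) = 1(1 + 23/6) = 29/6; numerator = -2(1) = -2; a_1 = (-2)/(29/6) = -12/29
  n = 2: D(2) = 2(2 + 23/6) = 35/3; numerator = -2(-12/29) - 1(1) = -5/29; a_2 = (-5/29)/(35/3) = -3/203
  n = 3: D(3) = 3(3 + 23/6) = 41/2; numerator = -2(-3/203) - 1(-12/29) = 90/203; a_3 = (90/203)/(41/2) = 180/8323
  n = 4: D(4) = 4(4 + 23/6) = 94/3; numerator = -2(180/8323) - 1(-3/203) = -237/8323; a_4 = (-237/8323)/(94/3) = -711/782362
  n = 5: D(5) = 5(5 + 23/6) = 265/6; numerator = -2(-711/782362) - 1(180/8323) = -27/1363; a_5 = (-27/1363)/(265/6) = -162/361195

r = 5/2; a_0 = 1; a_1 = -12/29; a_2 = -3/203; a_3 = 180/8323; a_4 = -711/782362; a_5 = -162/361195


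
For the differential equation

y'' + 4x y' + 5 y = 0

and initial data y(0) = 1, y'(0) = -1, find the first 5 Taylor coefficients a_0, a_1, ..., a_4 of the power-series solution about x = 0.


Ansatz: y(x) = sum_{n>=0} a_n x^n, so y'(x) = sum_{n>=1} n a_n x^(n-1) and y''(x) = sum_{n>=2} n(n-1) a_n x^(n-2).
Substitute into P(x) y'' + Q(x) y' + R(x) y = 0 with P(x) = 1, Q(x) = 4x, R(x) = 5, and match powers of x.
Initial conditions: a_0 = 1, a_1 = -1.
Setting the coefficient of each power of x to zero and solving order by order (substituting the coefficients already found):
  x^0: 2 a_2 + 5 a_0 = 0  ->  2 a_2 = -5 a_0 = -5  ->  a_2 = -5/2
  x^1: 6 a_3 + 9 a_1 = 0  ->  6 a_3 = -9 a_1 = 9  ->  a_3 = 3/2
  x^2: 12 a_4 + 13 a_2 = 0  ->  12 a_4 = -13 a_2 = 65/2  ->  a_4 = 65/24
Truncated series: y(x) = 1 - x - (5/2) x^2 + (3/2) x^3 + (65/24) x^4 + O(x^5).

a_0 = 1; a_1 = -1; a_2 = -5/2; a_3 = 3/2; a_4 = 65/24


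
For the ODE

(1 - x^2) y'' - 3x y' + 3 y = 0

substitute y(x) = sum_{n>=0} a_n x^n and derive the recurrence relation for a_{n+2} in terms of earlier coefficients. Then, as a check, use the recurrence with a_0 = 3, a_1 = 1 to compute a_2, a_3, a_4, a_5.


Substitute y = sum_n a_n x^n.
(1 - 1 x^2) y'' contributes (n+2)(n+1) a_{n+2} - n(n-1) a_n at x^n.
-3 x y'(x) contributes -3 n a_n at x^n.
3 y(x) contributes 3 a_n at x^n.
Matching x^n: (n+2)(n+1) a_{n+2} + (-n(n-1) - 3 n + 3) a_n = 0.
Thus a_{n+2} = (n(n-1) + 3 n - 3) / ((n+1)(n+2)) * a_n.

Check with a_0 = 3, a_1 = 1 (apply the recurrence for n = 0, 1, 2, 3): a_0 = 3, a_1 = 1, a_2 = -9/2, a_3 = 0, a_4 = -15/8, a_5 = 0.

a_(n+2) = (n(n-1) + 3 n - 3) / ((n+1)(n+2)) * a_n; check: a_0 = 3, a_1 = 1, a_2 = -9/2, a_3 = 0, a_4 = -15/8, a_5 = 0


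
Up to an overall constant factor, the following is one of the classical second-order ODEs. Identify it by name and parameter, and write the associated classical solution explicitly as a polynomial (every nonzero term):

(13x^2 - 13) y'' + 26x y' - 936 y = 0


All three coefficients share the factor -13; dividing through by -13 gives  (1 - x^2) y'' - 2x y' + 72 y = 0.
This matches the Legendre equation (1 - x^2) y'' - 2x y' + n(n+1) y = 0 (note the -2x y' term) with n(n+1) = 72, so n = 8; the polynomial solution is P_8(x).
With y = sum_k a_k x^k, matching x^k gives (k+2)(k+1) a_{k+2} = [k(k+1) - n(n+1)] a_k = (k - 8)(k + 9) a_k. The right side vanishes at k = 8, so the series with the parity of 8 terminates at degree 8.
Standard normalization (P_n(1) = 1): leading coefficient (2n)!/(2^n (n!)^2) = 20922789888000/(256*1625702400) = 6435/128, so a_8 = 6435/128. Work downward with a_k = (k+1)(k+2) a_{k+2} / ((k - 8)(k + 9)):
  a_6 = (7)(8)(6435/128) / ((6 - 8)(6 + 9)) = (45045/16)/(-30) = -3003/32
  a_4 = (5)(6)(-3003/32) / ((4 - 8)(4 + 9)) = (-45045/16)/(-52) = 3465/64
  a_2 = (3)(4)(3465/64) / ((2 - 8)(2 + 9)) = (10395/16)/(-66) = -315/32
  a_0 = (1)(2)(-315/32) / ((0 - 8)(0 + 9)) = (-315/16)/(-72) = 35/128
Hence P_8(x) = 6435 x^8/128 - 3003 x^6/32 + 3465 x^4/64 - 315 x^2/32 + 35/128.

P_8(x); series = 6435 x^8/128 - 3003 x^6/32 + 3465 x^4/64 - 315 x^2/32 + 35/128


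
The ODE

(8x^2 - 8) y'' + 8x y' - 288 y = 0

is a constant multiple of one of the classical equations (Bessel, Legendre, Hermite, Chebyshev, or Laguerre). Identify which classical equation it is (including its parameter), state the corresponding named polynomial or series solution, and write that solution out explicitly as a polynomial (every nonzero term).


All three coefficients share the factor -8; dividing through by -8 gives  (1 - x^2) y'' - x y' + 36 y = 0.
This matches the Chebyshev equation (1 - x^2) y'' - x y' + n^2 y = 0 (note the -x y' term, not -2x y') with n^2 = 36, so n = 6; the polynomial solution is T_6(x).
With y = sum_k a_k x^k, matching x^k gives (k+2)(k+1) a_{k+2} = (k^2 - n^2) a_k = (k - 6)(k + 6) a_k. The right side vanishes at k = 6, so the series with the parity of 6 terminates at degree 6.
Standard normalization: leading coefficient of T_n is 2^(n-1), so a_6 = 2^5 = 32. Work downward with a_k = (k+1)(k+2) a_{k+2} / ((k - 6)(k + 6)):
  a_4 = (5)(6)(32) / ((4 - 6)(4 + 6)) = 960/(-20) = -48
  a_2 = (3)(4)(-48) / ((2 - 6)(2 + 6)) = -576/(-32) = 18
  a_0 = (1)(2)(18) / ((0 - 6)(0 + 6)) = 36/(-36) = -1
Hence T_6(x) = 32 x^6 - 48 x^4 + 18 x^2 - 1.

T_6(x); series = 32 x^6 - 48 x^4 + 18 x^2 - 1


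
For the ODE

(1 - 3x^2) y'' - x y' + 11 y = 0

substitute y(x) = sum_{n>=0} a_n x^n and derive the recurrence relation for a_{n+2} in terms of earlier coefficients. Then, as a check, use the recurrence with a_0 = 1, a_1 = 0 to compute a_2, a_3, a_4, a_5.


Substitute y = sum_n a_n x^n.
(1 - 3 x^2) y'' contributes (n+2)(n+1) a_{n+2} - 3 n(n-1) a_n at x^n.
-x y'(x) contributes -n a_n at x^n.
11 y(x) contributes 11 a_n at x^n.
Matching x^n: (n+2)(n+1) a_{n+2} + (-3 n(n-1) - n + 11) a_n = 0.
Thus a_{n+2} = (3 n(n-1) + n - 11) / ((n+1)(n+2)) * a_n.

Check with a_0 = 1, a_1 = 0 (apply the recurrence for n = 0, 1, 2, 3): a_0 = 1, a_1 = 0, a_2 = -11/2, a_3 = 0, a_4 = 11/8, a_5 = 0.

a_(n+2) = (3 n(n-1) + n - 11) / ((n+1)(n+2)) * a_n; check: a_0 = 1, a_1 = 0, a_2 = -11/2, a_3 = 0, a_4 = 11/8, a_5 = 0


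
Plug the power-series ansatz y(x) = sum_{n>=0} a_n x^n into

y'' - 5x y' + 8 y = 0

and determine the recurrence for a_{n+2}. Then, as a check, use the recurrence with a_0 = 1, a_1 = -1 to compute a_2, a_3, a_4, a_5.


Substitute y = sum_n a_n x^n.
y''(x) has coefficient (n+2)(n+1) a_{n+2} at x^n;
-5 x y'(x) has coefficient -5 n a_n at x^n (shift);
8 y(x) has coefficient 8 a_n at x^n.
Matching x^n: (n+2)(n+1) a_{n+2} + (-5n + 8) a_n = 0.
Thus a_{n+2} = (5n - 8) / ((n+1)(n+2)) * a_n.

Check with a_0 = 1, a_1 = -1 (apply the recurrence for n = 0, 1, 2, 3): a_0 = 1, a_1 = -1, a_2 = -4, a_3 = 1/2, a_4 = -2/3, a_5 = 7/40.

a_(n+2) = (5n - 8) / ((n+1)(n+2)) * a_n; check: a_0 = 1, a_1 = -1, a_2 = -4, a_3 = 1/2, a_4 = -2/3, a_5 = 7/40


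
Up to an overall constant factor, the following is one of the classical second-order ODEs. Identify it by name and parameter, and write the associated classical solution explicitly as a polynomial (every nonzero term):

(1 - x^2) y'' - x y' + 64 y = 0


The equation is already in a standard form:  (1 - x^2) y'' - x y' + 64 y = 0.
This matches the Chebyshev equation (1 - x^2) y'' - x y' + n^2 y = 0 (note the -x y' term, not -2x y') with n^2 = 64, so n = 8; the polynomial solution is T_8(x).
With y = sum_k a_k x^k, matching x^k gives (k+2)(k+1) a_{k+2} = (k^2 - n^2) a_k = (k - 8)(k + 8) a_k. The right side vanishes at k = 8, so the series with the parity of 8 terminates at degree 8.
Standard normalization: leading coefficient of T_n is 2^(n-1), so a_8 = 2^7 = 128. Work downward with a_k = (k+1)(k+2) a_{k+2} / ((k - 8)(k + 8)):
  a_6 = (7)(8)(128) / ((6 - 8)(6 + 8)) = 7168/(-28) = -256
  a_4 = (5)(6)(-256) / ((4 - 8)(4 + 8)) = -7680/(-48) = 160
  a_2 = (3)(4)(160) / ((2 - 8)(2 + 8)) = 1920/(-60) = -32
  a_0 = (1)(2)(-32) / ((0 - 8)(0 + 8)) = -64/(-64) = 1
Hence T_8(x) = 128 x^8 - 256 x^6 + 160 x^4 - 32 x^2 + 1.

T_8(x); series = 128 x^8 - 256 x^6 + 160 x^4 - 32 x^2 + 1


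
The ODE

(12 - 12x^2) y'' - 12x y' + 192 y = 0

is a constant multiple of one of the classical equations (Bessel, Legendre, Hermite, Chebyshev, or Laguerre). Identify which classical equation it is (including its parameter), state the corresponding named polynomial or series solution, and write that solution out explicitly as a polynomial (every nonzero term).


All three coefficients share the factor 12; dividing through by 12 gives  (1 - x^2) y'' - x y' + 16 y = 0.
This matches the Chebyshev equation (1 - x^2) y'' - x y' + n^2 y = 0 (note the -x y' term, not -2x y') with n^2 = 16, so n = 4; the polynomial solution is T_4(x).
With y = sum_k a_k x^k, matching x^k gives (k+2)(k+1) a_{k+2} = (k^2 - n^2) a_k = (k - 4)(k + 4) a_k. The right side vanishes at k = 4, so the series with the parity of 4 terminates at degree 4.
Standard normalization: leading coefficient of T_n is 2^(n-1), so a_4 = 2^3 = 8. Work downward with a_k = (k+1)(k+2) a_{k+2} / ((k - 4)(k + 4)):
  a_2 = (3)(4)(8) / ((2 - 4)(2 + 4)) = 96/(-12) = -8
  a_0 = (1)(2)(-8) / ((0 - 4)(0 + 4)) = -16/(-16) = 1
Hence T_4(x) = 8 x^4 - 8 x^2 + 1.

T_4(x); series = 8 x^4 - 8 x^2 + 1


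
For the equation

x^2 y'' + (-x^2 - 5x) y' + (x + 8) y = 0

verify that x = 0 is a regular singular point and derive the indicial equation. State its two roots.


Divide by x^2 to reach normal form y'' + P_1(x) y' + P_2(x) y = 0 with P_1(x) = -1 - 5/x and P_2(x) = 1/x + 8/x^2.
x = 0 is a singular point because the y'-coefficient -1 - 5/x has a pole at x = 0 and the y-coefficient 1/x + 8/x^2 has a pole at x = 0.
It is a regular singular point because x P_1(x) = p(x) = -x - 5 and x^2 P_2(x) = q(x) = x + 8 are polynomials, hence analytic at x = 0.
p(0) = -5,  q(0) = 8.
Indicial equation: r(r-1) + p(0) r + q(0) = 0, i.e. r^2 + (p(0) - 1) r + q(0) = 0, i.e. r^2 - 6 r + 8 = 0.
Discriminant: (-6)^2 - 4(8) = 4, so r = (6 ± 2)/2.
Solving: r_1 = 4, r_2 = 2.

indicial: r^2 - 6 r + 8 = 0; roots r_1 = 4, r_2 = 2


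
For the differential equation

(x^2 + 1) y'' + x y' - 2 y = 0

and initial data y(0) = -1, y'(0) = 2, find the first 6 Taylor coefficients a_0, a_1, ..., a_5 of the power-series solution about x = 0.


Ansatz: y(x) = sum_{n>=0} a_n x^n, so y'(x) = sum_{n>=1} n a_n x^(n-1) and y''(x) = sum_{n>=2} n(n-1) a_n x^(n-2).
Substitute into P(x) y'' + Q(x) y' + R(x) y = 0 with P(x) = x^2 + 1, Q(x) = x, R(x) = -2, and match powers of x.
Initial conditions: a_0 = -1, a_1 = 2.
Setting the coefficient of each power of x to zero and solving order by order (substituting the coefficients already found):
  x^0: 2 a_2 - 2 a_0 = 0  ->  2 a_2 = 2 a_0 = -2  ->  a_2 = -1
  x^1: 6 a_3 - a_1 = 0  ->  6 a_3 = a_1 = 2  ->  a_3 = 1/3
  x^2: 12 a_4 + 2 a_2 = 0  ->  12 a_4 = -2 a_2 = 2  ->  a_4 = 1/6
  x^3: 20 a_5 + 7 a_3 = 0  ->  20 a_5 = -7 a_3 = -7/3  ->  a_5 = -7/60
Truncated series: y(x) = -1 + 2 x - x^2 + (1/3) x^3 + (1/6) x^4 - (7/60) x^5 + O(x^6).

a_0 = -1; a_1 = 2; a_2 = -1; a_3 = 1/3; a_4 = 1/6; a_5 = -7/60


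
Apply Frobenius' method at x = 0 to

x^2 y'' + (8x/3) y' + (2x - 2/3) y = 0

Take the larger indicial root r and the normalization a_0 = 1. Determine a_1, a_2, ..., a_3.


Write in Frobenius form y'' + (p(x)/x) y' + (q(x)/x^2) y = 0:
  p(x) = 8/3,  q(x) = 2x - 2/3.
Indicial equation: r(r-1) + (8/3) r + (-2/3) = 0 -> roots r_1 = 1/3, r_2 = -2.
Take r = r_1 = 1/3. Let y(x) = x^r sum_{n>=0} a_n x^n with a_0 = 1.
Substitute y = x^r sum a_n x^n and match x^{r+n}. The recurrence is
  D(n) a_n + 2 a_{n-1} = 0,  where D(n) = (r+n)(r+n-1) + (8/3)(r+n) + (-2/3).
  a_n = -2 / D(n) * a_{n-1}.
Since the indicial polynomial factors as (r - r_1)(r - r_2), D(n) = (r_1 + n - r_1)(r_1 + n - r_2) = n(n + 7/3).
Evaluating step by step (a_0 = 1):
  n = 1: D(1) = 1(1 + 7/3) = 10/3; numerator = -2(1) = -2; a_1 = (-2)/(10/3) = -3/5
  n = 2: D(2) = 2(2 + 7/3) = 26/3; numerator = -2(-3/5) = 6/5; a_2 = (6/5)/(26/3) = 9/65
  n = 3: D(3) = 3(3 + 7/3) = 16; numerator = -2(9/65) = -18/65; a_3 = (-18/65)/(16) = -9/520

r = 1/3; a_0 = 1; a_1 = -3/5; a_2 = 9/65; a_3 = -9/520


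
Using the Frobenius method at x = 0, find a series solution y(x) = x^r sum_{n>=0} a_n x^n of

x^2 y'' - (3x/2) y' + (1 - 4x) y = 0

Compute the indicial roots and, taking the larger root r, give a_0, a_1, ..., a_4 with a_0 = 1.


Write in Frobenius form y'' + (p(x)/x) y' + (q(x)/x^2) y = 0:
  p(x) = -3/2,  q(x) = 1 - 4x.
Indicial equation: r(r-1) + (-3/2) r + (1) = 0 -> roots r_1 = 2, r_2 = 1/2.
Take r = r_1 = 2. Let y(x) = x^r sum_{n>=0} a_n x^n with a_0 = 1.
Substitute y = x^r sum a_n x^n and match x^{r+n}. The recurrence is
  D(n) a_n - 4 a_{n-1} = 0,  where D(n) = (r+n)(r+n-1) + (-3/2)(r+n) + (1).
  a_n = 4 / D(n) * a_{n-1}.
Since the indicial polynomial factors as (r - r_1)(r - r_2), D(n) = (r_1 + n - r_1)(r_1 + n - r_2) = n(n + 3/2).
Evaluating step by step (a_0 = 1):
  n = 1: D(1) = 1(1 + 3/2) = 5/2; numerator = 4(1) = 4; a_1 = (4)/(5/2) = 8/5
  n = 2: D(2) = 2(2 + 3/2) = 7; numerator = 4(8/5) = 32/5; a_2 = (32/5)/(7) = 32/35
  n = 3: D(3) = 3(3 + 3/2) = 27/2; numerator = 4(32/35) = 128/35; a_3 = (128/35)/(27/2) = 256/945
  n = 4: D(4) = 4(4 + 3/2) = 22; numerator = 4(256/945) = 1024/945; a_4 = (1024/945)/(22) = 512/10395

r = 2; a_0 = 1; a_1 = 8/5; a_2 = 32/35; a_3 = 256/945; a_4 = 512/10395


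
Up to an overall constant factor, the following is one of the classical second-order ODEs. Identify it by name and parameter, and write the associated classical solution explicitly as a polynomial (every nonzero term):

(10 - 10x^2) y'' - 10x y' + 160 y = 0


All three coefficients share the factor 10; dividing through by 10 gives  (1 - x^2) y'' - x y' + 16 y = 0.
This matches the Chebyshev equation (1 - x^2) y'' - x y' + n^2 y = 0 (note the -x y' term, not -2x y') with n^2 = 16, so n = 4; the polynomial solution is T_4(x).
With y = sum_k a_k x^k, matching x^k gives (k+2)(k+1) a_{k+2} = (k^2 - n^2) a_k = (k - 4)(k + 4) a_k. The right side vanishes at k = 4, so the series with the parity of 4 terminates at degree 4.
Standard normalization: leading coefficient of T_n is 2^(n-1), so a_4 = 2^3 = 8. Work downward with a_k = (k+1)(k+2) a_{k+2} / ((k - 4)(k + 4)):
  a_2 = (3)(4)(8) / ((2 - 4)(2 + 4)) = 96/(-12) = -8
  a_0 = (1)(2)(-8) / ((0 - 4)(0 + 4)) = -16/(-16) = 1
Hence T_4(x) = 8 x^4 - 8 x^2 + 1.

T_4(x); series = 8 x^4 - 8 x^2 + 1


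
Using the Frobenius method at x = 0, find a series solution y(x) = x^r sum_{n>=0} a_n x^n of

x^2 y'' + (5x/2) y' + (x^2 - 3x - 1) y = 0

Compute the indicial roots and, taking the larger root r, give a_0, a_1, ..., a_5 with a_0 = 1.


Write in Frobenius form y'' + (p(x)/x) y' + (q(x)/x^2) y = 0:
  p(x) = 5/2,  q(x) = x^2 - 3x - 1.
Indicial equation: r(r-1) + (5/2) r + (-1) = 0 -> roots r_1 = 1/2, r_2 = -2.
Take r = r_1 = 1/2. Let y(x) = x^r sum_{n>=0} a_n x^n with a_0 = 1.
Substitute y = x^r sum a_n x^n and match x^{r+n}. The recurrence is
  D(n) a_n - 3 a_{n-1} + 1 a_{n-2} = 0,  where D(n) = (r+n)(r+n-1) + (5/2)(r+n) + (-1).
  a_n = [3 a_{n-1} - 1 a_{n-2}] / D(n).
Since the indicial polynomial factors as (r - r_1)(r - r_2), D(n) = (r_1 + n - r_1)(r_1 + n - r_2) = n(n + 5/2).
Evaluating step by step (a_0 = 1):
  n = 1: D(1) = 1(1 + 5/2) = 7/2; numerator = 3(1) = 3; a_1 = (3)/(7/2) = 6/7
  n = 2: D(2) = 2(2 + 5/2) = 9; numerator = 3(6/7) - 1(1) = 11/7; a_2 = (11/7)/(9) = 11/63
  n = 3: D(3) = 3(3 + 5/2) = 33/2; numerator = 3(11/63) - 1(6/7) = -1/3; a_3 = (-1/3)/(33/2) = -2/99
  n = 4: D(4) = 4(4 + 5/2) = 26; numerator = 3(-2/99) - 1(11/63) = -163/693; a_4 = (-163/693)/(26) = -163/18018
  n = 5: D(5) = 5(5 + 5/2) = 75/2; numerator = 3(-163/18018) - 1(-2/99) = -125/18018; a_5 = (-125/18018)/(75/2) = -5/27027

r = 1/2; a_0 = 1; a_1 = 6/7; a_2 = 11/63; a_3 = -2/99; a_4 = -163/18018; a_5 = -5/27027


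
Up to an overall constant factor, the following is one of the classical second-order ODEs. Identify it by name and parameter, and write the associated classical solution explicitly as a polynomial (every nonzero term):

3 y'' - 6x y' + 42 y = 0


All three coefficients share the factor 3; dividing through by 3 gives  y'' - 2x y' + 14 y = 0.
This matches the Hermite equation y'' - 2x y' + 2n y = 0 with 2n = 14, so n = 7; the polynomial solution is H_7(x).
With y = sum_k a_k x^k, matching x^k gives (k+2)(k+1) a_{k+2} = 2(k - n) a_k = 2(k - 7) a_k. The right side vanishes at k = 7, so the series with the parity of 7 terminates at degree 7.
Standard normalization: leading coefficient of H_n is 2^n, so a_7 = 2^7 = 128. Work downward with a_k = (k+1)(k+2) a_{k+2} / (2(k - n)):
  a_5 = (6)(7)(128) / (2(5 - 7)) = 5376/(-4) = -1344
  a_3 = (4)(5)(-1344) / (2(3 - 7)) = -26880/(-8) = 3360
  a_1 = (2)(3)(3360) / (2(1 - 7)) = 20160/(-12) = -1680
Hence H_7(x) = 128 x^7 - 1344 x^5 + 3360 x^3 - 1680 x.

H_7(x); series = 128 x^7 - 1344 x^5 + 3360 x^3 - 1680 x


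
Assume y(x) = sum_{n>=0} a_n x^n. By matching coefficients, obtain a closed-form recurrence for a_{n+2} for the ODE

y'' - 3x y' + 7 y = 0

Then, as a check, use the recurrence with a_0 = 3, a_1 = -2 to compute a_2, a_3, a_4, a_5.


Substitute y = sum_n a_n x^n.
y''(x) has coefficient (n+2)(n+1) a_{n+2} at x^n;
-3 x y'(x) has coefficient -3 n a_n at x^n (shift);
7 y(x) has coefficient 7 a_n at x^n.
Matching x^n: (n+2)(n+1) a_{n+2} + (-3n + 7) a_n = 0.
Thus a_{n+2} = (3n - 7) / ((n+1)(n+2)) * a_n.

Check with a_0 = 3, a_1 = -2 (apply the recurrence for n = 0, 1, 2, 3): a_0 = 3, a_1 = -2, a_2 = -21/2, a_3 = 4/3, a_4 = 7/8, a_5 = 2/15.

a_(n+2) = (3n - 7) / ((n+1)(n+2)) * a_n; check: a_0 = 3, a_1 = -2, a_2 = -21/2, a_3 = 4/3, a_4 = 7/8, a_5 = 2/15


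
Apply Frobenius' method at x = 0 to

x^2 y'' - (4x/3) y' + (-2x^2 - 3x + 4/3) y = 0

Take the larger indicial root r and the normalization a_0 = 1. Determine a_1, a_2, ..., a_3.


Write in Frobenius form y'' + (p(x)/x) y' + (q(x)/x^2) y = 0:
  p(x) = -4/3,  q(x) = -2x^2 - 3x + 4/3.
Indicial equation: r(r-1) + (-4/3) r + (4/3) = 0 -> roots r_1 = 4/3, r_2 = 1.
Take r = r_1 = 4/3. Let y(x) = x^r sum_{n>=0} a_n x^n with a_0 = 1.
Substitute y = x^r sum a_n x^n and match x^{r+n}. The recurrence is
  D(n) a_n - 3 a_{n-1} - 2 a_{n-2} = 0,  where D(n) = (r+n)(r+n-1) + (-4/3)(r+n) + (4/3).
  a_n = [3 a_{n-1} + 2 a_{n-2}] / D(n).
Since the indicial polynomial factors as (r - r_1)(r - r_2), D(n) = (r_1 + n - r_1)(r_1 + n - r_2) = n(n + 1/3).
Evaluating step by step (a_0 = 1):
  n = 1: D(1) = 1(1 + 1/3) = 4/3; numerator = 3(1) = 3; a_1 = (3)/(4/3) = 9/4
  n = 2: D(2) = 2(2 + 1/3) = 14/3; numerator = 3(9/4) + 2(1) = 35/4; a_2 = (35/4)/(14/3) = 15/8
  n = 3: D(3) = 3(3 + 1/3) = 10; numerator = 3(15/8) + 2(9/4) = 81/8; a_3 = (81/8)/(10) = 81/80

r = 4/3; a_0 = 1; a_1 = 9/4; a_2 = 15/8; a_3 = 81/80


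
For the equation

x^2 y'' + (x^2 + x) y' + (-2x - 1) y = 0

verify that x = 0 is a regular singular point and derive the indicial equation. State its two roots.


Divide by x^2 to reach normal form y'' + P_1(x) y' + P_2(x) y = 0 with P_1(x) = 1 + 1/x and P_2(x) = -2/x - 1/x^2.
x = 0 is a singular point because the y'-coefficient 1 + 1/x has a pole at x = 0 and the y-coefficient -2/x - 1/x^2 has a pole at x = 0.
It is a regular singular point because x P_1(x) = p(x) = x + 1 and x^2 P_2(x) = q(x) = -2x - 1 are polynomials, hence analytic at x = 0.
p(0) = 1,  q(0) = -1.
Indicial equation: r(r-1) + p(0) r + q(0) = 0, i.e. r^2 + (p(0) - 1) r + q(0) = 0, i.e. r^2 - 1 = 0.
Discriminant: (0)^2 - 4(-1) = 4, so r = (0 ± 2)/2.
Solving: r_1 = 1, r_2 = -1.

indicial: r^2 - 1 = 0; roots r_1 = 1, r_2 = -1


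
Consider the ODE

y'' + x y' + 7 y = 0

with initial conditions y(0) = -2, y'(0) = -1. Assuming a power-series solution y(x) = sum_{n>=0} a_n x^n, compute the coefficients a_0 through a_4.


Ansatz: y(x) = sum_{n>=0} a_n x^n, so y'(x) = sum_{n>=1} n a_n x^(n-1) and y''(x) = sum_{n>=2} n(n-1) a_n x^(n-2).
Substitute into P(x) y'' + Q(x) y' + R(x) y = 0 with P(x) = 1, Q(x) = x, R(x) = 7, and match powers of x.
Initial conditions: a_0 = -2, a_1 = -1.
Setting the coefficient of each power of x to zero and solving order by order (substituting the coefficients already found):
  x^0: 2 a_2 + 7 a_0 = 0  ->  2 a_2 = -7 a_0 = 14  ->  a_2 = 7
  x^1: 6 a_3 + 8 a_1 = 0  ->  6 a_3 = -8 a_1 = 8  ->  a_3 = 4/3
  x^2: 12 a_4 + 9 a_2 = 0  ->  12 a_4 = -9 a_2 = -63  ->  a_4 = -21/4
Truncated series: y(x) = -2 - x + 7 x^2 + (4/3) x^3 - (21/4) x^4 + O(x^5).

a_0 = -2; a_1 = -1; a_2 = 7; a_3 = 4/3; a_4 = -21/4


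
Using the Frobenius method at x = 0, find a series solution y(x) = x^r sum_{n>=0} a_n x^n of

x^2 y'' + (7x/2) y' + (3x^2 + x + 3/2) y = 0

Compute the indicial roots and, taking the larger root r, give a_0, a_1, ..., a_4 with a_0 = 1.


Write in Frobenius form y'' + (p(x)/x) y' + (q(x)/x^2) y = 0:
  p(x) = 7/2,  q(x) = 3x^2 + x + 3/2.
Indicial equation: r(r-1) + (7/2) r + (3/2) = 0 -> roots r_1 = -1, r_2 = -3/2.
Take r = r_1 = -1. Let y(x) = x^r sum_{n>=0} a_n x^n with a_0 = 1.
Substitute y = x^r sum a_n x^n and match x^{r+n}. The recurrence is
  D(n) a_n + 1 a_{n-1} + 3 a_{n-2} = 0,  where D(n) = (r+n)(r+n-1) + (7/2)(r+n) + (3/2).
  a_n = [-1 a_{n-1} - 3 a_{n-2}] / D(n).
Since the indicial polynomial factors as (r - r_1)(r - r_2), D(n) = (r_1 + n - r_1)(r_1 + n - r_2) = n(n + 1/2).
Evaluating step by step (a_0 = 1):
  n = 1: D(1) = 1(1 + 1/2) = 3/2; numerator = -1(1) = -1; a_1 = (-1)/(3/2) = -2/3
  n = 2: D(2) = 2(2 + 1/2) = 5; numerator = -1(-2/3) - 3(1) = -7/3; a_2 = (-7/3)/(5) = -7/15
  n = 3: D(3) = 3(3 + 1/2) = 21/2; numerator = -1(-7/15) - 3(-2/3) = 37/15; a_3 = (37/15)/(21/2) = 74/315
  n = 4: D(4) = 4(4 + 1/2) = 18; numerator = -1(74/315) - 3(-7/15) = 367/315; a_4 = (367/315)/(18) = 367/5670

r = -1; a_0 = 1; a_1 = -2/3; a_2 = -7/15; a_3 = 74/315; a_4 = 367/5670


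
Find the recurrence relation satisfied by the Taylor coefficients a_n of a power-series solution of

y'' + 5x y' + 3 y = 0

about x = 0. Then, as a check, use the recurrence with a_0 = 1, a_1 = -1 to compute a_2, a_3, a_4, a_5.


Substitute y = sum_n a_n x^n.
y''(x) has coefficient (n+2)(n+1) a_{n+2} at x^n;
5 x y'(x) has coefficient 5 n a_n at x^n (shift);
3 y(x) has coefficient 3 a_n at x^n.
Matching x^n: (n+2)(n+1) a_{n+2} + (5n + 3) a_n = 0.
Thus a_{n+2} = (-5n - 3) / ((n+1)(n+2)) * a_n.

Check with a_0 = 1, a_1 = -1 (apply the recurrence for n = 0, 1, 2, 3): a_0 = 1, a_1 = -1, a_2 = -3/2, a_3 = 4/3, a_4 = 13/8, a_5 = -6/5.

a_(n+2) = (-5n - 3) / ((n+1)(n+2)) * a_n; check: a_0 = 1, a_1 = -1, a_2 = -3/2, a_3 = 4/3, a_4 = 13/8, a_5 = -6/5


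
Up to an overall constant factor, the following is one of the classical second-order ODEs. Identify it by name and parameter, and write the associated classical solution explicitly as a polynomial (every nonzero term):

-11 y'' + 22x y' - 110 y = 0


All three coefficients share the factor -11; dividing through by -11 gives  y'' - 2x y' + 10 y = 0.
This matches the Hermite equation y'' - 2x y' + 2n y = 0 with 2n = 10, so n = 5; the polynomial solution is H_5(x).
With y = sum_k a_k x^k, matching x^k gives (k+2)(k+1) a_{k+2} = 2(k - n) a_k = 2(k - 5) a_k. The right side vanishes at k = 5, so the series with the parity of 5 terminates at degree 5.
Standard normalization: leading coefficient of H_n is 2^n, so a_5 = 2^5 = 32. Work downward with a_k = (k+1)(k+2) a_{k+2} / (2(k - n)):
  a_3 = (4)(5)(32) / (2(3 - 5)) = 640/(-4) = -160
  a_1 = (2)(3)(-160) / (2(1 - 5)) = -960/(-8) = 120
Hence H_5(x) = 32 x^5 - 160 x^3 + 120 x.

H_5(x); series = 32 x^5 - 160 x^3 + 120 x


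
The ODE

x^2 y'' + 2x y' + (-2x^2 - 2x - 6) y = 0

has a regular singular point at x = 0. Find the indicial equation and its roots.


Divide by x^2 to reach normal form y'' + P_1(x) y' + P_2(x) y = 0 with P_1(x) = 2/x and P_2(x) = -2 - 2/x - 6/x^2.
x = 0 is a singular point because the y'-coefficient 2/x has a pole at x = 0 and the y-coefficient -2 - 2/x - 6/x^2 has a pole at x = 0.
It is a regular singular point because x P_1(x) = p(x) = 2 and x^2 P_2(x) = q(x) = -2x^2 - 2x - 6 are polynomials, hence analytic at x = 0.
p(0) = 2,  q(0) = -6.
Indicial equation: r(r-1) + p(0) r + q(0) = 0, i.e. r^2 + (p(0) - 1) r + q(0) = 0, i.e. r^2 + 1 r - 6 = 0.
Discriminant: (1)^2 - 4(-6) = 25, so r = (-1 ± 5)/2.
Solving: r_1 = 2, r_2 = -3.

indicial: r^2 + 1 r - 6 = 0; roots r_1 = 2, r_2 = -3


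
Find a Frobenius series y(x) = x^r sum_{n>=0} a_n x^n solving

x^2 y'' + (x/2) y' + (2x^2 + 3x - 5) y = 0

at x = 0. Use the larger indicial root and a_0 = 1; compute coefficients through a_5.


Write in Frobenius form y'' + (p(x)/x) y' + (q(x)/x^2) y = 0:
  p(x) = 1/2,  q(x) = 2x^2 + 3x - 5.
Indicial equation: r(r-1) + (1/2) r + (-5) = 0 -> roots r_1 = 5/2, r_2 = -2.
Take r = r_1 = 5/2. Let y(x) = x^r sum_{n>=0} a_n x^n with a_0 = 1.
Substitute y = x^r sum a_n x^n and match x^{r+n}. The recurrence is
  D(n) a_n + 3 a_{n-1} + 2 a_{n-2} = 0,  where D(n) = (r+n)(r+n-1) + (1/2)(r+n) + (-5).
  a_n = [-3 a_{n-1} - 2 a_{n-2}] / D(n).
Since the indicial polynomial factors as (r - r_1)(r - r_2), D(n) = (r_1 + n - r_1)(r_1 + n - r_2) = n(n + 9/2).
Evaluating step by step (a_0 = 1):
  n = 1: D(1) = 1(1 + 9/2) = 11/2; numerator = -3(1) = -3; a_1 = (-3)/(11/2) = -6/11
  n = 2: D(2) = 2(2 + 9/2) = 13; numerator = -3(-6/11) - 2(1) = -4/11; a_2 = (-4/11)/(13) = -4/143
  n = 3: D(3) = 3(3 + 9/2) = 45/2; numerator = -3(-4/143) - 2(-6/11) = 168/143; a_3 = (168/143)/(45/2) = 112/2145
  n = 4: D(4) = 4(4 + 9/2) = 34; numerator = -3(112/2145) - 2(-4/143) = -72/715; a_4 = (-72/715)/(34) = -36/12155
  n = 5: D(5) = 5(5 + 9/2) = 95/2; numerator = -3(-36/12155) - 2(112/2145) = -268/2805; a_5 = (-268/2805)/(95/2) = -536/266475

r = 5/2; a_0 = 1; a_1 = -6/11; a_2 = -4/143; a_3 = 112/2145; a_4 = -36/12155; a_5 = -536/266475


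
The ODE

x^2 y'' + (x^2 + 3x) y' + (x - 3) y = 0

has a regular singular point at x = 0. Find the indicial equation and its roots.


Divide by x^2 to reach normal form y'' + P_1(x) y' + P_2(x) y = 0 with P_1(x) = 1 + 3/x and P_2(x) = 1/x - 3/x^2.
x = 0 is a singular point because the y'-coefficient 1 + 3/x has a pole at x = 0 and the y-coefficient 1/x - 3/x^2 has a pole at x = 0.
It is a regular singular point because x P_1(x) = p(x) = x + 3 and x^2 P_2(x) = q(x) = x - 3 are polynomials, hence analytic at x = 0.
p(0) = 3,  q(0) = -3.
Indicial equation: r(r-1) + p(0) r + q(0) = 0, i.e. r^2 + (p(0) - 1) r + q(0) = 0, i.e. r^2 + 2 r - 3 = 0.
Discriminant: (2)^2 - 4(-3) = 16, so r = (-2 ± 4)/2.
Solving: r_1 = 1, r_2 = -3.

indicial: r^2 + 2 r - 3 = 0; roots r_1 = 1, r_2 = -3


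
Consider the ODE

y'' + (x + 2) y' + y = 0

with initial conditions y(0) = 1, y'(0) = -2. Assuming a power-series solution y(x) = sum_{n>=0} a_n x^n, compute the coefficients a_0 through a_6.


Ansatz: y(x) = sum_{n>=0} a_n x^n, so y'(x) = sum_{n>=1} n a_n x^(n-1) and y''(x) = sum_{n>=2} n(n-1) a_n x^(n-2).
Substitute into P(x) y'' + Q(x) y' + R(x) y = 0 with P(x) = 1, Q(x) = x + 2, R(x) = 1, and match powers of x.
Initial conditions: a_0 = 1, a_1 = -2.
Setting the coefficient of each power of x to zero and solving order by order (substituting the coefficients already found):
  x^0: 2 a_2 + 2 a_1 + a_0 = 0  ->  2 a_2 = -2 a_1 - a_0 = 3  ->  a_2 = 3/2
  x^1: 6 a_3 + 4 a_2 + 2 a_1 = 0  ->  6 a_3 = -4 a_2 - 2 a_1 = -2  ->  a_3 = -1/3
  x^2: 12 a_4 + 6 a_3 + 3 a_2 = 0  ->  12 a_4 = -6 a_3 - 3 a_2 = -5/2  ->  a_4 = -5/24
  x^3: 20 a_5 + 8 a_4 + 4 a_3 = 0  ->  20 a_5 = -8 a_4 - 4 a_3 = 3  ->  a_5 = 3/20
  x^4: 30 a_6 + 10 a_5 + 5 a_4 = 0  ->  30 a_6 = -10 a_5 - 5 a_4 = -11/24  ->  a_6 = -11/720
Truncated series: y(x) = 1 - 2 x + (3/2) x^2 - (1/3) x^3 - (5/24) x^4 + (3/20) x^5 - (11/720) x^6 + O(x^7).

a_0 = 1; a_1 = -2; a_2 = 3/2; a_3 = -1/3; a_4 = -5/24; a_5 = 3/20; a_6 = -11/720


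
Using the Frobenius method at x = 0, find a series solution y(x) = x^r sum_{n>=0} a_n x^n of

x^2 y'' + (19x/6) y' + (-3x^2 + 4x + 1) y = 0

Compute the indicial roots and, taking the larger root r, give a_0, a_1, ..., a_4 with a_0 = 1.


Write in Frobenius form y'' + (p(x)/x) y' + (q(x)/x^2) y = 0:
  p(x) = 19/6,  q(x) = -3x^2 + 4x + 1.
Indicial equation: r(r-1) + (19/6) r + (1) = 0 -> roots r_1 = -2/3, r_2 = -3/2.
Take r = r_1 = -2/3. Let y(x) = x^r sum_{n>=0} a_n x^n with a_0 = 1.
Substitute y = x^r sum a_n x^n and match x^{r+n}. The recurrence is
  D(n) a_n + 4 a_{n-1} - 3 a_{n-2} = 0,  where D(n) = (r+n)(r+n-1) + (19/6)(r+n) + (1).
  a_n = [-4 a_{n-1} + 3 a_{n-2}] / D(n).
Since the indicial polynomial factors as (r - r_1)(r - r_2), D(n) = (r_1 + n - r_1)(r_1 + n - r_2) = n(n + 5/6).
Evaluating step by step (a_0 = 1):
  n = 1: D(1) = 1(1 + 5/6) = 11/6; numerator = -4(1) = -4; a_1 = (-4)/(11/6) = -24/11
  n = 2: D(2) = 2(2 + 5/6) = 17/3; numerator = -4(-24/11) + 3(1) = 129/11; a_2 = (129/11)/(17/3) = 387/187
  n = 3: D(3) = 3(3 + 5/6) = 23/2; numerator = -4(387/187) + 3(-24/11) = -252/17; a_3 = (-252/17)/(23/2) = -504/391
  n = 4: D(4) = 4(4 + 5/6) = 58/3; numerator = -4(-504/391) + 3(387/187) = 48879/4301; a_4 = (48879/4301)/(58/3) = 146637/249458

r = -2/3; a_0 = 1; a_1 = -24/11; a_2 = 387/187; a_3 = -504/391; a_4 = 146637/249458


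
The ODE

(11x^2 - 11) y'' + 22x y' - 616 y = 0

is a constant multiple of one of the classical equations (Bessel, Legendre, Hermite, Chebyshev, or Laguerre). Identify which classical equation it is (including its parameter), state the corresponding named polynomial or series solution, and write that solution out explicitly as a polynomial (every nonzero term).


All three coefficients share the factor -11; dividing through by -11 gives  (1 - x^2) y'' - 2x y' + 56 y = 0.
This matches the Legendre equation (1 - x^2) y'' - 2x y' + n(n+1) y = 0 (note the -2x y' term) with n(n+1) = 56, so n = 7; the polynomial solution is P_7(x).
With y = sum_k a_k x^k, matching x^k gives (k+2)(k+1) a_{k+2} = [k(k+1) - n(n+1)] a_k = (k - 7)(k + 8) a_k. The right side vanishes at k = 7, so the series with the parity of 7 terminates at degree 7.
Standard normalization (P_n(1) = 1): leading coefficient (2n)!/(2^n (n!)^2) = 87178291200/(128*25401600) = 429/16, so a_7 = 429/16. Work downward with a_k = (k+1)(k+2) a_{k+2} / ((k - 7)(k + 8)):
  a_5 = (6)(7)(429/16) / ((5 - 7)(5 + 8)) = (9009/8)/(-26) = -693/16
  a_3 = (4)(5)(-693/16) / ((3 - 7)(3 + 8)) = (-3465/4)/(-44) = 315/16
  a_1 = (2)(3)(315/16) / ((1 - 7)(1 + 8)) = (945/8)/(-54) = -35/16
Hence P_7(x) = 429 x^7/16 - 693 x^5/16 + 315 x^3/16 - 35 x/16.

P_7(x); series = 429 x^7/16 - 693 x^5/16 + 315 x^3/16 - 35 x/16
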